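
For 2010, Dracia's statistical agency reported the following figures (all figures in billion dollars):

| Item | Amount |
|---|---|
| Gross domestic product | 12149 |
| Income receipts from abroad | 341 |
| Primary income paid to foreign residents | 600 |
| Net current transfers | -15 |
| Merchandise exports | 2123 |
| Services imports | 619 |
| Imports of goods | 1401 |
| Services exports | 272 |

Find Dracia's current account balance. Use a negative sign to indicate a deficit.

101

Goods balance = 2123 - 1401 = 722
Services balance = 272 - 619 = -347
Trade balance (goods + services) = 722 + (-347) = 375
Net primary income = 341 - 600 = -259
Net secondary income = -15
Current account = 375 + (-259) + (-15) = 101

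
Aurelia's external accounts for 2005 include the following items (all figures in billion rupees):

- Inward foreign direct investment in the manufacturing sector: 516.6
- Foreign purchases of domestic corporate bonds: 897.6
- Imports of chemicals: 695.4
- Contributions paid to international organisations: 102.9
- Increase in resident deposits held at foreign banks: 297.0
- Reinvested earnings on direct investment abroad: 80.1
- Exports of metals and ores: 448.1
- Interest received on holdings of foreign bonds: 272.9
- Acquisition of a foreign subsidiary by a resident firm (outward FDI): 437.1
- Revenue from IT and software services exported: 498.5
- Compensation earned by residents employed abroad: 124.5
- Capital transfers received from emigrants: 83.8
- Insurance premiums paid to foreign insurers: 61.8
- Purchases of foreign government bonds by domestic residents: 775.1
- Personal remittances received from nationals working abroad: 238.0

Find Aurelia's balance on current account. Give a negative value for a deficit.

Goods: 448.1 - 695.4 = -247.3
Services: 498.5 - 61.8 = 436.7
Primary income: 80.1 + 124.5 + 272.9 = 477.5
Secondary income: 238.0 - 102.9 = 135.1
Current account = (-247.3) + 436.7 + 477.5 + 135.1 = 802.0
(Excluded from the current account — financial account: inward foreign direct investment in the manufacturing sector 516.6, foreign purchases of domestic corporate bonds 897.6, increase in resident deposits held at foreign banks 297.0, acquisition of a foreign subsidiary by a resident firm (outward FDI) 437.1, purchases of foreign government bonds by domestic residents 775.1; capital account: capital transfers received from emigrants 83.8.)

802.0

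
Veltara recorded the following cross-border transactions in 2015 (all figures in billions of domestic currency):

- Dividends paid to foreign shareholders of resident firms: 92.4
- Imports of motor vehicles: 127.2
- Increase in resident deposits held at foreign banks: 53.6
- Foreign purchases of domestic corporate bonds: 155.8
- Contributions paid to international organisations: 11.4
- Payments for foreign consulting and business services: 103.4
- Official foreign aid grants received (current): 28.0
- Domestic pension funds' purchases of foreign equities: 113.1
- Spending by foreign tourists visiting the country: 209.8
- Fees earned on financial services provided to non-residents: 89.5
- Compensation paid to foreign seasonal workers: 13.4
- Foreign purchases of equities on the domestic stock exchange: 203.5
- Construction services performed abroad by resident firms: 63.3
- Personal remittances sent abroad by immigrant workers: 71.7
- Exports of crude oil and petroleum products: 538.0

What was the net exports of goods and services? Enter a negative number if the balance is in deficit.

670.0

Goods: 538.0 - 127.2 = 410.8
Services: -103.4 + 209.8 + 89.5 + 63.3 = 259.2
Trade balance = 410.8 + 259.2 = 670.0
(Excluded from the trade balance — primary income: dividends paid to foreign shareholders of resident firms 92.4, compensation paid to foreign seasonal workers 13.4; financial account: increase in resident deposits held at foreign banks 53.6, foreign purchases of domestic corporate bonds 155.8, domestic pension funds' purchases of foreign equities 113.1, foreign purchases of equities on the domestic stock exchange 203.5; secondary income: contributions paid to international organisations 11.4, official foreign aid grants received (current) 28.0, personal remittances sent abroad by immigrant workers 71.7.)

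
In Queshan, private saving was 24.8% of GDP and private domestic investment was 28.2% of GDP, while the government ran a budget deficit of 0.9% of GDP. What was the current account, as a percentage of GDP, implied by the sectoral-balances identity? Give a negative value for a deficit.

By the sectoral-balances identity, CA = (S_private - I) + (T - G).
Private balance = 24.8 - 28.2 = -3.4
Government balance (T - G) = -0.9
CA = -3.4 + (-0.9) = -4.3

-4.3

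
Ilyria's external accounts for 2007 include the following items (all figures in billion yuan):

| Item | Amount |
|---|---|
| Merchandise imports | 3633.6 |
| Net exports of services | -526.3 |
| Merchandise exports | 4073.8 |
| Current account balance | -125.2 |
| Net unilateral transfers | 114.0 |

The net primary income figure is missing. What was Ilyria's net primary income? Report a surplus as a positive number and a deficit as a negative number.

-153.1

Current account = goods balance + services balance + net primary income + net secondary income
Sum of the known components = 27.9
Net primary income = CA - (known components) = -125.2 - 27.9 = -153.1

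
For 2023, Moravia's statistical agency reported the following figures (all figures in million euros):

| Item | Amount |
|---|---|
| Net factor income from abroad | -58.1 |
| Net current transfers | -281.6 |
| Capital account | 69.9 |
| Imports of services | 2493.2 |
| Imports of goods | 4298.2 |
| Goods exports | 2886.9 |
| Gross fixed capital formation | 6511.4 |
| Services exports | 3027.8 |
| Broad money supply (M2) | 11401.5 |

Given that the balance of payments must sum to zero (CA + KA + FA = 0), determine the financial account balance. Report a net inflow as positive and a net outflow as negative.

Goods balance = 2886.9 - 4298.2 = -1411.3
Services balance = 3027.8 - 2493.2 = 534.6
Trade balance (goods + services) = -1411.3 + 534.6 = -876.7
Net primary income = -58.1
Net secondary income = -281.6
Current account = -876.7 + (-58.1) + (-281.6) = -1216.4
Financial account = -(-1216.4 + 69.9) = 1146.5

1146.5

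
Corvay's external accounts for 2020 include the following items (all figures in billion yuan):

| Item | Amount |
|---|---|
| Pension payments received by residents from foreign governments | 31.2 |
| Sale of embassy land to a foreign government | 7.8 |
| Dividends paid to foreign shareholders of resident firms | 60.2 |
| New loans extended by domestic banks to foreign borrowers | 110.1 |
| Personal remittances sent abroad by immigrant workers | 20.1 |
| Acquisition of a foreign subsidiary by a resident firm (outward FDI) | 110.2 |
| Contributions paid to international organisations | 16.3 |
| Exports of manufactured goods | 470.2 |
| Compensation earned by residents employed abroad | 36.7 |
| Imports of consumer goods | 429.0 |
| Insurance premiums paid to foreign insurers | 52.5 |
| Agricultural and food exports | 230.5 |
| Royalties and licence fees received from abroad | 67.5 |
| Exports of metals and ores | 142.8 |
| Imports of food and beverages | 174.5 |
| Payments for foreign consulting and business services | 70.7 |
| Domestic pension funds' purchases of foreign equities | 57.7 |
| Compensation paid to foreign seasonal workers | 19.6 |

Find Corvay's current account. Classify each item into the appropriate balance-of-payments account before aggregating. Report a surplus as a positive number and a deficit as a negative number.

136.0

Goods: -429.0 + 470.2 + 230.5 + 142.8 - 174.5 = 240.0
Services: -70.7 - 52.5 + 67.5 = -55.7
Primary income: -60.2 - 19.6 + 36.7 = -43.1
Secondary income: -20.1 + 31.2 - 16.3 = -5.2
Current account = 240.0 + (-55.7) + (-43.1) + (-5.2) = 136.0
(Excluded from the current account — capital account: sale of embassy land to a foreign government 7.8; financial account: new loans extended by domestic banks to foreign borrowers 110.1, acquisition of a foreign subsidiary by a resident firm (outward FDI) 110.2, domestic pension funds' purchases of foreign equities 57.7.)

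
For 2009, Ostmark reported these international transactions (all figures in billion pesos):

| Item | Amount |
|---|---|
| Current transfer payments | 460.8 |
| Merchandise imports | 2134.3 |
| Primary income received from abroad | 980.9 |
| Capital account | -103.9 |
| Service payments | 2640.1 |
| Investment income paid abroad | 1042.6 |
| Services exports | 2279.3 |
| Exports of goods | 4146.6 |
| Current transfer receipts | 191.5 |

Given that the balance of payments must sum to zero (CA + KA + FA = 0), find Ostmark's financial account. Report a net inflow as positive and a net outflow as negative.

Goods balance = 4146.6 - 2134.3 = 2012.3
Services balance = 2279.3 - 2640.1 = -360.8
Trade balance (goods + services) = 2012.3 + (-360.8) = 1651.5
Net primary income = 980.9 - 1042.6 = -61.7
Net secondary income = 191.5 - 460.8 = -269.3
Current account = 1651.5 + (-61.7) + (-269.3) = 1320.5
Financial account = -(1320.5 + (-103.9)) = -1216.6

-1216.6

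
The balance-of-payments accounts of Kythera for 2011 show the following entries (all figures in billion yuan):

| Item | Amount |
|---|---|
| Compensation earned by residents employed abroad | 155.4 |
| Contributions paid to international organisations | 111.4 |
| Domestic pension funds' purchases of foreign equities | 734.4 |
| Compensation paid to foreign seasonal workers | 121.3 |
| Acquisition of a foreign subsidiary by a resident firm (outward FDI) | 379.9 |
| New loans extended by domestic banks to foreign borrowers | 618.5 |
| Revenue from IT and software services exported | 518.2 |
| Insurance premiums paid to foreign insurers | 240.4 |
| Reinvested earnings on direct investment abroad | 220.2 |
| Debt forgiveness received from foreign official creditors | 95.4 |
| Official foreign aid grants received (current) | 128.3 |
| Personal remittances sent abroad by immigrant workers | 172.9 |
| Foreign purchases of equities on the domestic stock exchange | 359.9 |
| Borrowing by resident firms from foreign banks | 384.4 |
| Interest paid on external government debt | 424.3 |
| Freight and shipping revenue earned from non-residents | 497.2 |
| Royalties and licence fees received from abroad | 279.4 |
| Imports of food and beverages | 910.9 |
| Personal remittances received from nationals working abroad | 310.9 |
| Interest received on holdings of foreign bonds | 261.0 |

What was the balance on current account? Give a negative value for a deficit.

389.4

Goods: -910.9
Services: 518.2 - 240.4 + 279.4 + 497.2 = 1054.4
Primary income: 155.4 + 261.0 - 121.3 + 220.2 - 424.3 = 91.0
Secondary income: -111.4 + 310.9 - 172.9 + 128.3 = 154.9
Current account = (-910.9) + 1054.4 + 91.0 + 154.9 = 389.4
(Excluded from the current account — financial account: domestic pension funds' purchases of foreign equities 734.4, acquisition of a foreign subsidiary by a resident firm (outward FDI) 379.9, new loans extended by domestic banks to foreign borrowers 618.5, foreign purchases of equities on the domestic stock exchange 359.9, borrowing by resident firms from foreign banks 384.4; capital account: debt forgiveness received from foreign official creditors 95.4.)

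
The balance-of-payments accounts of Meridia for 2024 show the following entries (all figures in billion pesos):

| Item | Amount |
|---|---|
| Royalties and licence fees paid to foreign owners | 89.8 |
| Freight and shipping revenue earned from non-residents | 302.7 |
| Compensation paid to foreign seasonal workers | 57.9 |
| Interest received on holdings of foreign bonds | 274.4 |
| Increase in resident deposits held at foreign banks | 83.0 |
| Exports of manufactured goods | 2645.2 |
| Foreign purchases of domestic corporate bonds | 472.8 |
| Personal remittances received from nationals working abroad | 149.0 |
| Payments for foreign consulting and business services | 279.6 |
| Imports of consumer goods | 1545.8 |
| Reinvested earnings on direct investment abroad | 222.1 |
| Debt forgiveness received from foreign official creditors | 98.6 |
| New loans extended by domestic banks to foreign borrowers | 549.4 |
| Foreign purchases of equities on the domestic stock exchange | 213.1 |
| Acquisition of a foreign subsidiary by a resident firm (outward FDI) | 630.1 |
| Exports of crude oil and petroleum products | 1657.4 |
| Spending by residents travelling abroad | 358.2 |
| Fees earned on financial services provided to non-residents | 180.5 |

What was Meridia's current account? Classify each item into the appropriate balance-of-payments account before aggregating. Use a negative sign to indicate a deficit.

3100.0

Goods: 1657.4 - 1545.8 + 2645.2 = 2756.8
Services: -89.8 + 180.5 + 302.7 - 279.6 - 358.2 = -244.4
Primary income: -57.9 + 222.1 + 274.4 = 438.6
Secondary income: 149.0
Current account = 2756.8 + (-244.4) + 438.6 + 149.0 = 3100.0
(Excluded from the current account — financial account: increase in resident deposits held at foreign banks 83.0, foreign purchases of domestic corporate bonds 472.8, new loans extended by domestic banks to foreign borrowers 549.4, foreign purchases of equities on the domestic stock exchange 213.1, acquisition of a foreign subsidiary by a resident firm (outward FDI) 630.1; capital account: debt forgiveness received from foreign official creditors 98.6.)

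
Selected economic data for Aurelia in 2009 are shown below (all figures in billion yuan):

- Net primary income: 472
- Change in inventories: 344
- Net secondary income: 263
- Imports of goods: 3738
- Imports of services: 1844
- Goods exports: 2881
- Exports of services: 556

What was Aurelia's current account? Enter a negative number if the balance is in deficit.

Goods balance = 2881 - 3738 = -857
Services balance = 556 - 1844 = -1288
Trade balance (goods + services) = -857 + (-1288) = -2145
Net primary income = 472
Net secondary income = 263
Current account = -2145 + 472 + 263 = -1410

-1410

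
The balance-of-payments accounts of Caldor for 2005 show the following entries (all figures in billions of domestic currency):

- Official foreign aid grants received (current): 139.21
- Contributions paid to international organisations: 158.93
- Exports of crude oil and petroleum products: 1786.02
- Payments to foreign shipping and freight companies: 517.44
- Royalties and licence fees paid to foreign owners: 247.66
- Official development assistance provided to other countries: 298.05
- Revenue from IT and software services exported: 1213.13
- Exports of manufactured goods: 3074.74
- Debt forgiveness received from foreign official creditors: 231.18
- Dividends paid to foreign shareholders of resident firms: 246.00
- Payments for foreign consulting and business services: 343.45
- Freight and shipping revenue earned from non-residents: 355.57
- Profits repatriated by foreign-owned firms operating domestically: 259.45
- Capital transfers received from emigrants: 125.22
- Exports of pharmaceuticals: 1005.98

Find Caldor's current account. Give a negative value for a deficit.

Goods: 1786.02 + 3074.74 + 1005.98 = 5866.74
Services: 355.57 - 343.45 - 247.66 + 1213.13 - 517.44 = 460.15
Primary income: -259.45 - 246.00 = -505.45
Secondary income: 139.21 - 158.93 - 298.05 = -317.77
Current account = 5866.74 + 460.15 + (-505.45) + (-317.77) = 5503.67
(Excluded from the current account — capital account: debt forgiveness received from foreign official creditors 231.18, capital transfers received from emigrants 125.22.)

5503.67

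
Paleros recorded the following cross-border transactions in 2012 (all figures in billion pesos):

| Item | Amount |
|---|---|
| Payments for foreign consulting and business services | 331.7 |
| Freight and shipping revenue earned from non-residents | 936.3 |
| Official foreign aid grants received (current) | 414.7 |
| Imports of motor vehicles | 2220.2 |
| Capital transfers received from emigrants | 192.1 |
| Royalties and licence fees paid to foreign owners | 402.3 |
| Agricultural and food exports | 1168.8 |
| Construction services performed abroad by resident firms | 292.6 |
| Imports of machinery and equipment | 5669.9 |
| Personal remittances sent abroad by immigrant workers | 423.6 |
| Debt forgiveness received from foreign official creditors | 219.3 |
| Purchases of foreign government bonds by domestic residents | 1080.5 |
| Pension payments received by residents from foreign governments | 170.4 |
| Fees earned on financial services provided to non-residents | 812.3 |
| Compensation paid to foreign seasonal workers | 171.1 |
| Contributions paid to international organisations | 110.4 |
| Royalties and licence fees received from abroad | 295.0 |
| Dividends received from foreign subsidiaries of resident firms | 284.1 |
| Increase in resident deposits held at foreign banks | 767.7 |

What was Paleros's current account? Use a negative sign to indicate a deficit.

Goods: -2220.2 - 5669.9 + 1168.8 = -6721.3
Services: 295.0 + 292.6 + 936.3 - 402.3 - 331.7 + 812.3 = 1602.2
Primary income: 284.1 - 171.1 = 113.0
Secondary income: -423.6 + 170.4 - 110.4 + 414.7 = 51.1
Current account = (-6721.3) + 1602.2 + 113.0 + 51.1 = -4955.0
(Excluded from the current account — capital account: capital transfers received from emigrants 192.1, debt forgiveness received from foreign official creditors 219.3; financial account: purchases of foreign government bonds by domestic residents 1080.5, increase in resident deposits held at foreign banks 767.7.)

-4955.0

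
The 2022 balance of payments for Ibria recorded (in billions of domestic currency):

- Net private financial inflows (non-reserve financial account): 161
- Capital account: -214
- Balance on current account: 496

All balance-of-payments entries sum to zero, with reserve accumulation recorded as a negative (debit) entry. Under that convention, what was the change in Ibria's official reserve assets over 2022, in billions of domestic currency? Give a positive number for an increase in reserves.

443

Official reserve transactions balance = -(496 + (-214) + 161) = -443
An accumulation of reserves is recorded as a debit (negative entry), so the change in the stock of reserves is the negative of that balance.
Change in official reserves = -(-443) = 443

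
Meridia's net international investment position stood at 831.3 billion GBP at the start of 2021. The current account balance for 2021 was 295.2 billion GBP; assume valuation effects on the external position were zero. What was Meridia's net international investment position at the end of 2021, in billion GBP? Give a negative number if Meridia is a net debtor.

With no valuation effects, change in NIIP = current account = 295.2
End-of-year NIIP = 831.3 + 295.2 = 1126.5

1126.5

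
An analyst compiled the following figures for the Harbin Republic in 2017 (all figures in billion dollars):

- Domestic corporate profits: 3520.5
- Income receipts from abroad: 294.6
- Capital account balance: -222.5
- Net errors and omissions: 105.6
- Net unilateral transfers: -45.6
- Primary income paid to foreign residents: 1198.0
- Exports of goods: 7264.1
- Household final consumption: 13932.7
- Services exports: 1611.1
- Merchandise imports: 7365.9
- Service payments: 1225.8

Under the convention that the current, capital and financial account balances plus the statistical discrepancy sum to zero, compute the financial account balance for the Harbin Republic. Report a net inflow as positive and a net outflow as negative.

782.4

Goods balance = 7264.1 - 7365.9 = -101.8
Services balance = 1611.1 - 1225.8 = 385.3
Trade balance (goods + services) = -101.8 + 385.3 = 283.5
Net primary income = 294.6 - 1198.0 = -903.4
Net secondary income = -45.6
Current account = 283.5 + (-903.4) + (-45.6) = -665.5
Financial account = -(-665.5 + (-222.5) + 105.6) = 782.4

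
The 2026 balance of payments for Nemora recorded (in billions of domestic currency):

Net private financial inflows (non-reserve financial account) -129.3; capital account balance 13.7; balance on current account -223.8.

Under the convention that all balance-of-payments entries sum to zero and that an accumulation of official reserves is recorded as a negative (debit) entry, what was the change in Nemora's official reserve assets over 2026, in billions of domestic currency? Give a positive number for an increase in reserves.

Official reserve transactions balance = -((-223.8) + 13.7 + (-129.3)) = 339.4
An accumulation of reserves is recorded as a debit (negative entry), so the change in the stock of reserves is the negative of that balance.
Change in official reserves = -(339.4) = -339.4

-339.4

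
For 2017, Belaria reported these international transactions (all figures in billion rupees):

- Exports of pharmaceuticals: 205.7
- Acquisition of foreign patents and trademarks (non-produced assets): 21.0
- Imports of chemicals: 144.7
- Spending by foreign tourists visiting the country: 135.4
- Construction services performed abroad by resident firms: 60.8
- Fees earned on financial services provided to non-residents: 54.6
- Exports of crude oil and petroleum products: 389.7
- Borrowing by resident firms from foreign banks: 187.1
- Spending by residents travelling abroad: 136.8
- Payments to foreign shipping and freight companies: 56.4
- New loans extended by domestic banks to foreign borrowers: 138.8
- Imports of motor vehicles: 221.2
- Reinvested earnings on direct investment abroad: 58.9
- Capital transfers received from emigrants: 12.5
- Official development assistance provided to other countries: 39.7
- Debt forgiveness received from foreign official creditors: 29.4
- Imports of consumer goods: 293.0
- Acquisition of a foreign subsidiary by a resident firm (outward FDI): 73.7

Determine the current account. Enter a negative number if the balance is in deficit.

13.3

Goods: -144.7 + 205.7 - 221.2 + 389.7 - 293.0 = -63.5
Services: 54.6 + 60.8 - 136.8 + 135.4 - 56.4 = 57.6
Primary income: 58.9
Secondary income: -39.7
Current account = (-63.5) + 57.6 + 58.9 + (-39.7) = 13.3
(Excluded from the current account — capital account: acquisition of foreign patents and trademarks (non-produced assets) 21.0, capital transfers received from emigrants 12.5, debt forgiveness received from foreign official creditors 29.4; financial account: borrowing by resident firms from foreign banks 187.1, new loans extended by domestic banks to foreign borrowers 138.8, acquisition of a foreign subsidiary by a resident firm (outward FDI) 73.7.)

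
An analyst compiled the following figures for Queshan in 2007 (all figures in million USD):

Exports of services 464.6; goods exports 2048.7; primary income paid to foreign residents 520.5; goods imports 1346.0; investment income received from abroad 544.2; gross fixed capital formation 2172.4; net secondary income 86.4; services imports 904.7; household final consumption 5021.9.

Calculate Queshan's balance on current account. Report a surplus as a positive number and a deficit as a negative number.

372.7

Goods balance = 2048.7 - 1346.0 = 702.7
Services balance = 464.6 - 904.7 = -440.1
Trade balance (goods + services) = 702.7 + (-440.1) = 262.6
Net primary income = 544.2 - 520.5 = 23.7
Net secondary income = 86.4
Current account = 262.6 + 23.7 + 86.4 = 372.7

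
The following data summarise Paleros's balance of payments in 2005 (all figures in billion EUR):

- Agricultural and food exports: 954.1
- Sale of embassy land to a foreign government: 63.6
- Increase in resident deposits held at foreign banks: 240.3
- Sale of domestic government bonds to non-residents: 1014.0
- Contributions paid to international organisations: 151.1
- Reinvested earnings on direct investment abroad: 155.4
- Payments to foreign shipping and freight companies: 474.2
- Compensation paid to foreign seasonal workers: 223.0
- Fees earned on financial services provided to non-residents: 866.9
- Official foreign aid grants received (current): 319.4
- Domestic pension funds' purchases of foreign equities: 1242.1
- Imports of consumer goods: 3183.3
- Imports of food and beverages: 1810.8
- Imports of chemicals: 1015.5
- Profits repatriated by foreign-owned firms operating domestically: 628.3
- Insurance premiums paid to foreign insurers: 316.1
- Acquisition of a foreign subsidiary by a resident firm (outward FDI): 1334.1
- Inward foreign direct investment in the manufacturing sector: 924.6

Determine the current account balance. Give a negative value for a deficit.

-5506.5

Goods: -3183.3 - 1810.8 - 1015.5 + 954.1 = -5055.5
Services: -474.2 - 316.1 + 866.9 = 76.6
Primary income: -223.0 + 155.4 - 628.3 = -695.9
Secondary income: -151.1 + 319.4 = 168.3
Current account = (-5055.5) + 76.6 + (-695.9) + 168.3 = -5506.5
(Excluded from the current account — capital account: sale of embassy land to a foreign government 63.6; financial account: increase in resident deposits held at foreign banks 240.3, sale of domestic government bonds to non-residents 1014.0, domestic pension funds' purchases of foreign equities 1242.1, acquisition of a foreign subsidiary by a resident firm (outward FDI) 1334.1, inward foreign direct investment in the manufacturing sector 924.6.)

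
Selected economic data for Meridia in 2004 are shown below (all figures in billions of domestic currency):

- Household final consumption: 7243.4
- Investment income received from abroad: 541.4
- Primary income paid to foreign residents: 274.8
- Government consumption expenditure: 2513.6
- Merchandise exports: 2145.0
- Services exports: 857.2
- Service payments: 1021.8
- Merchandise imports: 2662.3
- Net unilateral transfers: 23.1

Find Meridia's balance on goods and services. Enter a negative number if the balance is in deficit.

Goods balance = 2145.0 - 2662.3 = -517.3
Services balance = 857.2 - 1021.8 = -164.6
Trade balance (goods + services) = -517.3 + (-164.6) = -681.9

-681.9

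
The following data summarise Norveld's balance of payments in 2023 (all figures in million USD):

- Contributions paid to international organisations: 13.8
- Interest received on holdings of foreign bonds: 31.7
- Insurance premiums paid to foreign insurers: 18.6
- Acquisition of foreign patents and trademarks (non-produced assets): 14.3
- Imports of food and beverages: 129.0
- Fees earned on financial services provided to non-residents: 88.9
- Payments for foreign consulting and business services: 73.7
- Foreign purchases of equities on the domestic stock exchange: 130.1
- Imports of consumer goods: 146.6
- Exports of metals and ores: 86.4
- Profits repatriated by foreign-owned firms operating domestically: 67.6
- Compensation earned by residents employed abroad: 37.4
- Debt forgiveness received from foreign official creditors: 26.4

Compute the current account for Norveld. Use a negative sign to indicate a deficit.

Goods: -129.0 - 146.6 + 86.4 = -189.2
Services: -18.6 + 88.9 - 73.7 = -3.4
Primary income: -67.6 + 31.7 + 37.4 = 1.5
Secondary income: -13.8
Current account = (-189.2) + (-3.4) + 1.5 + (-13.8) = -204.9
(Excluded from the current account — capital account: acquisition of foreign patents and trademarks (non-produced assets) 14.3, debt forgiveness received from foreign official creditors 26.4; financial account: foreign purchases of equities on the domestic stock exchange 130.1.)

-204.9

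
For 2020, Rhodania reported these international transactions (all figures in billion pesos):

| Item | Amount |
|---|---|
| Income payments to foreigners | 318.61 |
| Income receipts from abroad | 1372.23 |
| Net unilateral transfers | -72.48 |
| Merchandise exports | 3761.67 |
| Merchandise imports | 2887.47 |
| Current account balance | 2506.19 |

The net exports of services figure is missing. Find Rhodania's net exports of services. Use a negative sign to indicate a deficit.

650.85

Current account = goods balance + services balance + net primary income + net secondary income
Sum of the known components = 1855.34
Net exports of services = CA - (known components) = 2506.19 - 1855.34 = 650.85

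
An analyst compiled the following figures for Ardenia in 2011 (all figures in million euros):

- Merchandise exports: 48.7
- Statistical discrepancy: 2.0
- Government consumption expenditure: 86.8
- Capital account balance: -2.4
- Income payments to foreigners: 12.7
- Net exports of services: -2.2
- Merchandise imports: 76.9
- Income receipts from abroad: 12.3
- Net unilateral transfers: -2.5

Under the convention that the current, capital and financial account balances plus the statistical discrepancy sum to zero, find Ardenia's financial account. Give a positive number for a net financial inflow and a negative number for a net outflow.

33.7

Goods balance = 48.7 - 76.9 = -28.2
Services balance = -2.2
Trade balance (goods + services) = -28.2 + (-2.2) = -30.4
Net primary income = 12.3 - 12.7 = -0.4
Net secondary income = -2.5
Current account = -30.4 + (-0.4) + (-2.5) = -33.3
Financial account = -(-33.3 + (-2.4) + 2.0) = 33.7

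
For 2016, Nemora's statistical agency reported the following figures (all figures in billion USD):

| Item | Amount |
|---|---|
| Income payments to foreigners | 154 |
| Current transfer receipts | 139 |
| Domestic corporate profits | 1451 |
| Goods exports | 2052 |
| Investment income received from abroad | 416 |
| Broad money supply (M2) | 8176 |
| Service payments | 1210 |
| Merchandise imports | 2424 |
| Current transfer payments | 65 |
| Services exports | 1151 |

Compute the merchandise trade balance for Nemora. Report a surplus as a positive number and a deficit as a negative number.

-372

Goods balance = 2052 - 2424 = -372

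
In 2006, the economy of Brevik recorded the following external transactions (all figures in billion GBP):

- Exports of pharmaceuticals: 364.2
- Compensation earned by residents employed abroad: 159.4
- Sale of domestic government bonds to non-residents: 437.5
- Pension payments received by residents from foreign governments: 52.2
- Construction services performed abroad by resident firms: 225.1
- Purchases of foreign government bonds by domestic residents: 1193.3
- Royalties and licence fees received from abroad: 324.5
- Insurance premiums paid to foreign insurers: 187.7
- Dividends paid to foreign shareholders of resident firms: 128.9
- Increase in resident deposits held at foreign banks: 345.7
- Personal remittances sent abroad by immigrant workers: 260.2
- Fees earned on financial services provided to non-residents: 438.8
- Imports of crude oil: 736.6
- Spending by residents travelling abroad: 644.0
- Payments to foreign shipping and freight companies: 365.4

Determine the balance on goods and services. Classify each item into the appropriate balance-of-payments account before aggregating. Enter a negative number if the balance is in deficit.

Goods: 364.2 - 736.6 = -372.4
Services: -187.7 + 324.5 + 225.1 - 644.0 - 365.4 + 438.8 = -208.7
Trade balance = -372.4 + (-208.7) = -581.1
(Excluded from the trade balance — primary income: compensation earned by residents employed abroad 159.4, dividends paid to foreign shareholders of resident firms 128.9; financial account: sale of domestic government bonds to non-residents 437.5, purchases of foreign government bonds by domestic residents 1193.3, increase in resident deposits held at foreign banks 345.7; secondary income: pension payments received by residents from foreign governments 52.2, personal remittances sent abroad by immigrant workers 260.2.)

-581.1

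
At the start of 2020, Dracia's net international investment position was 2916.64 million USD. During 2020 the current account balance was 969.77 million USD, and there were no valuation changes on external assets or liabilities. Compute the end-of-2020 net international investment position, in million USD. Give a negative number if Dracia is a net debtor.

With no valuation effects, change in NIIP = current account = 969.77
End-of-year NIIP = 2916.64 + 969.77 = 3886.41

3886.41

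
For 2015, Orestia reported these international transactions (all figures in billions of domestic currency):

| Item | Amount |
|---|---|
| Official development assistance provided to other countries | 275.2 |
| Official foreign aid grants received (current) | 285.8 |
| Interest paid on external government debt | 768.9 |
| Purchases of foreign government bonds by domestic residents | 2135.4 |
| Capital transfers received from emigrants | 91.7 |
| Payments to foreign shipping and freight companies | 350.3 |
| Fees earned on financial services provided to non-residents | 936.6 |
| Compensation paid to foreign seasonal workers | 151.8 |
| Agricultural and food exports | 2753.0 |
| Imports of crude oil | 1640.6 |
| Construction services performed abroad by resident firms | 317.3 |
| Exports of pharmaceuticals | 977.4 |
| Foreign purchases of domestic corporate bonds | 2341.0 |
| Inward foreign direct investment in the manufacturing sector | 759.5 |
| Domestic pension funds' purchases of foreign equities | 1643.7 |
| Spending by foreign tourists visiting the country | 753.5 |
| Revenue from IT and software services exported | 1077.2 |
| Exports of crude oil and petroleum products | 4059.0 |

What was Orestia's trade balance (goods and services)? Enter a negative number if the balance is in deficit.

Goods: -1640.6 + 4059.0 + 977.4 + 2753.0 = 6148.8
Services: -350.3 + 936.6 + 753.5 + 1077.2 + 317.3 = 2734.3
Trade balance = 6148.8 + 2734.3 = 8883.1
(Excluded from the trade balance — secondary income: official development assistance provided to other countries 275.2, official foreign aid grants received (current) 285.8; primary income: interest paid on external government debt 768.9, compensation paid to foreign seasonal workers 151.8; financial account: purchases of foreign government bonds by domestic residents 2135.4, foreign purchases of domestic corporate bonds 2341.0, inward foreign direct investment in the manufacturing sector 759.5, domestic pension funds' purchases of foreign equities 1643.7; capital account: capital transfers received from emigrants 91.7.)

8883.1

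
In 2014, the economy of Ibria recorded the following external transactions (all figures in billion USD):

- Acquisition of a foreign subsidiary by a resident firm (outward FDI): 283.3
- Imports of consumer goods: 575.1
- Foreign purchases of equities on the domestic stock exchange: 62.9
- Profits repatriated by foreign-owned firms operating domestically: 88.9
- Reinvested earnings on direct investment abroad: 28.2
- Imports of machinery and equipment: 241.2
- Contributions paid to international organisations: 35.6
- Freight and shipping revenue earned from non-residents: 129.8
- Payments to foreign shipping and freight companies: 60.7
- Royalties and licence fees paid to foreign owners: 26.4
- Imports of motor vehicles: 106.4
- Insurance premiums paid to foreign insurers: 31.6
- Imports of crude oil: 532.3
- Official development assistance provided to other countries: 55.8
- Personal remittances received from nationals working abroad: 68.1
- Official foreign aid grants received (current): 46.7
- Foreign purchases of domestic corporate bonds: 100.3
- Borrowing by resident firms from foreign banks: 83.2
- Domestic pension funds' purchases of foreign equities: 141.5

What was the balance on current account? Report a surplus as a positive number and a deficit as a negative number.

-1481.2

Goods: -532.3 - 106.4 - 575.1 - 241.2 = -1455.0
Services: -26.4 + 129.8 - 31.6 - 60.7 = 11.1
Primary income: 28.2 - 88.9 = -60.7
Secondary income: -55.8 - 35.6 + 68.1 + 46.7 = 23.4
Current account = (-1455.0) + 11.1 + (-60.7) + 23.4 = -1481.2
(Excluded from the current account — financial account: acquisition of a foreign subsidiary by a resident firm (outward FDI) 283.3, foreign purchases of equities on the domestic stock exchange 62.9, foreign purchases of domestic corporate bonds 100.3, borrowing by resident firms from foreign banks 83.2, domestic pension funds' purchases of foreign equities 141.5.)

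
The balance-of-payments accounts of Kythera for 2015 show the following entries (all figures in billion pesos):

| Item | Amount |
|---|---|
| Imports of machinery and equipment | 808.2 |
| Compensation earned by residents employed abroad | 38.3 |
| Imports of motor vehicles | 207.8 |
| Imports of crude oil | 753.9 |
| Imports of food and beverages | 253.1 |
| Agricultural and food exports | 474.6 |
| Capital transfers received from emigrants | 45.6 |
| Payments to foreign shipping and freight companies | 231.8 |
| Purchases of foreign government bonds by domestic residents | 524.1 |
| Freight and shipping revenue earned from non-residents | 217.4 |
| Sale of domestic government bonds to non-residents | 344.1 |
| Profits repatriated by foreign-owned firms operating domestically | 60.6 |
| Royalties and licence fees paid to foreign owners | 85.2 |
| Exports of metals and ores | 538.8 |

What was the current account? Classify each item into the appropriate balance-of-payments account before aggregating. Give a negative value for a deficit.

Goods: -808.2 + 474.6 - 253.1 - 207.8 - 753.9 + 538.8 = -1009.6
Services: -231.8 - 85.2 + 217.4 = -99.6
Primary income: 38.3 - 60.6 = -22.3
Current account = (-1009.6) + (-99.6) + (-22.3) = -1131.5
(Excluded from the current account — capital account: capital transfers received from emigrants 45.6; financial account: purchases of foreign government bonds by domestic residents 524.1, sale of domestic government bonds to non-residents 344.1.)

-1131.5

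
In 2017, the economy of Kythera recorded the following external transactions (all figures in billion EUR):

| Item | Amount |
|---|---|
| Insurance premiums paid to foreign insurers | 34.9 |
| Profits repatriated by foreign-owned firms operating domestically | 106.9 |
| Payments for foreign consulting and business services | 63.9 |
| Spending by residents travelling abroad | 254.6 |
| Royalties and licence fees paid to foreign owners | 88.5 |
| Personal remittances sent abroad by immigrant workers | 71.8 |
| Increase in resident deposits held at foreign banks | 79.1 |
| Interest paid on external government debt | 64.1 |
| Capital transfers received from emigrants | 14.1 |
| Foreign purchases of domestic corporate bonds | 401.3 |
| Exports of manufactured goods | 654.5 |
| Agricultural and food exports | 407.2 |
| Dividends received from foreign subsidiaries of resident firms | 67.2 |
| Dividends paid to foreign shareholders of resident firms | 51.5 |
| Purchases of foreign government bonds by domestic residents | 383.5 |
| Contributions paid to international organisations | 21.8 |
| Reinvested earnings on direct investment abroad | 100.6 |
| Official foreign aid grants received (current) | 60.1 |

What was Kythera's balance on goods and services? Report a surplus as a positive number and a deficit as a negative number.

Goods: 407.2 + 654.5 = 1061.7
Services: -63.9 - 34.9 - 88.5 - 254.6 = -441.9
Trade balance = 1061.7 + (-441.9) = 619.8
(Excluded from the trade balance — primary income: profits repatriated by foreign-owned firms operating domestically 106.9, interest paid on external government debt 64.1, dividends received from foreign subsidiaries of resident firms 67.2, dividends paid to foreign shareholders of resident firms 51.5, reinvested earnings on direct investment abroad 100.6; secondary income: personal remittances sent abroad by immigrant workers 71.8, contributions paid to international organisations 21.8, official foreign aid grants received (current) 60.1; financial account: increase in resident deposits held at foreign banks 79.1, foreign purchases of domestic corporate bonds 401.3, purchases of foreign government bonds by domestic residents 383.5; capital account: capital transfers received from emigrants 14.1.)

619.8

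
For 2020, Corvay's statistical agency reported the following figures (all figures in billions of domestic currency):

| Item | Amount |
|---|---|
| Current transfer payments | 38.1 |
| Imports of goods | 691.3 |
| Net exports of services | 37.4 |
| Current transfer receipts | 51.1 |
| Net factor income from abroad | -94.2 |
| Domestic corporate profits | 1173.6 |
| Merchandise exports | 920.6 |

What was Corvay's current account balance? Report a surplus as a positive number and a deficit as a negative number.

Goods balance = 920.6 - 691.3 = 229.3
Services balance = 37.4
Trade balance (goods + services) = 229.3 + 37.4 = 266.7
Net primary income = -94.2
Net secondary income = 51.1 - 38.1 = 13.0
Current account = 266.7 + (-94.2) + 13.0 = 185.5

185.5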